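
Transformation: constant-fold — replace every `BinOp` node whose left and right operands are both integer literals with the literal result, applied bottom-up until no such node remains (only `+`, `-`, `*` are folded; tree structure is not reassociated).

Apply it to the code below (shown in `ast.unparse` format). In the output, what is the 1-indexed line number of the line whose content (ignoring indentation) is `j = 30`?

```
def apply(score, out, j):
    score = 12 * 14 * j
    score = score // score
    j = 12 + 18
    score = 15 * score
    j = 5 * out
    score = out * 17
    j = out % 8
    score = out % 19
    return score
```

Transformed code:
def apply(score, out, j):
    score = 168 * j
    score = score // score
    j = 30
    score = 15 * score
    j = 5 * out
    score = out * 17
    j = out % 8
    score = out % 19
    return score

4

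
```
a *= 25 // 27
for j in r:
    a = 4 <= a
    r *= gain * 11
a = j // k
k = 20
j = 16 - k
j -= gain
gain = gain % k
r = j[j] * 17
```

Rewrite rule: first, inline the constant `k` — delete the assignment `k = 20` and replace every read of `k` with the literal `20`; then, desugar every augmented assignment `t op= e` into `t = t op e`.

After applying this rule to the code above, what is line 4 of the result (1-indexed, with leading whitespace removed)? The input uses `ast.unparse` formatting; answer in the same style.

Transformed code:
a = a * (25 // 27)
for j in r:
    a = 4 <= a
    r = r * (gain * 11)
a = j // 20
j = 16 - 20
j = j - gain
gain = gain % 20
r = j[j] * 17

r = r * (gain * 11)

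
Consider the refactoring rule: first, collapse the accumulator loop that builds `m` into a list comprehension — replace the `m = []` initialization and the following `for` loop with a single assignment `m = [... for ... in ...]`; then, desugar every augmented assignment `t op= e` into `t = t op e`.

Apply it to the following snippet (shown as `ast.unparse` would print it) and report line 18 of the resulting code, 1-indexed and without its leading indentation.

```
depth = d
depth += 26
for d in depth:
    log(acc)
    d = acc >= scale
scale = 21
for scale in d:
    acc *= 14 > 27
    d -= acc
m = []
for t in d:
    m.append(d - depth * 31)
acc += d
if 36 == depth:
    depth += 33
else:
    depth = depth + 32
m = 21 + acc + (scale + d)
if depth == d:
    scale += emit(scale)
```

scale = scale + emit(scale)

Transformed code:
depth = d
depth = depth + 26
for d in depth:
    log(acc)
    d = acc >= scale
scale = 21
for scale in d:
    acc = acc * (14 > 27)
    d = d - acc
m = [d - depth * 31 for t in d]
acc = acc + d
if 36 == depth:
    depth = depth + 33
else:
    depth = depth + 32
m = 21 + acc + (scale + d)
if depth == d:
    scale = scale + emit(scale)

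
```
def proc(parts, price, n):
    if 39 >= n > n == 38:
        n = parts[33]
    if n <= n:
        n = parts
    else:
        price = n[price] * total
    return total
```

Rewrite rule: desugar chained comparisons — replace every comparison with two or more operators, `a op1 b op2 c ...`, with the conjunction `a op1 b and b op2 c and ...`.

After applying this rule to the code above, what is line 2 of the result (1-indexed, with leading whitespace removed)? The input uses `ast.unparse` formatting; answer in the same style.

Transformed code:
def proc(parts, price, n):
    if 39 >= n and n > n and (n == 38):
        n = parts[33]
    if n <= n:
        n = parts
    else:
        price = n[price] * total
    return total

if 39 >= n and n > n and (n == 38):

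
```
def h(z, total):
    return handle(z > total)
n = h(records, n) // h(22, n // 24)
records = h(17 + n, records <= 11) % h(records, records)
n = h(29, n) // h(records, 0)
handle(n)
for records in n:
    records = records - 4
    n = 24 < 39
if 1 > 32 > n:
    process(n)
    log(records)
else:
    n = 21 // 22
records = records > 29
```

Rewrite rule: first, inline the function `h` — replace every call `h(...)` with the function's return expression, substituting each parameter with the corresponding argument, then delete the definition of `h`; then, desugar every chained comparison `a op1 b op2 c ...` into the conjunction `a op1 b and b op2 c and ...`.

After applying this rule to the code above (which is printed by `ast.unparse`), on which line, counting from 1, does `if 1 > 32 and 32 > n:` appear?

8

Transformed code:
n = handle(records > n) // handle(22 > n // 24)
records = handle(17 + n > (records <= 11)) % handle(records > records)
n = handle(29 > n) // handle(records > 0)
handle(n)
for records in n:
    records = records - 4
    n = 24 < 39
if 1 > 32 and 32 > n:
    process(n)
    log(records)
else:
    n = 21 // 22
records = records > 29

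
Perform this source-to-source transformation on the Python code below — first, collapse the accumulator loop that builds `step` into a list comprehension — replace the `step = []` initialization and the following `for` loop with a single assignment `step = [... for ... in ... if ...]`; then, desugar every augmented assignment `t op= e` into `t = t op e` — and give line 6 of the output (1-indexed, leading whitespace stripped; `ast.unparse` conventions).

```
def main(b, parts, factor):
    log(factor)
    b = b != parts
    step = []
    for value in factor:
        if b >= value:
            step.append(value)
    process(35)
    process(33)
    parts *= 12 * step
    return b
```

Transformed code:
def main(b, parts, factor):
    log(factor)
    b = b != parts
    step = [value for value in factor if b >= value]
    process(35)
    process(33)
    parts = parts * (12 * step)
    return b

process(33)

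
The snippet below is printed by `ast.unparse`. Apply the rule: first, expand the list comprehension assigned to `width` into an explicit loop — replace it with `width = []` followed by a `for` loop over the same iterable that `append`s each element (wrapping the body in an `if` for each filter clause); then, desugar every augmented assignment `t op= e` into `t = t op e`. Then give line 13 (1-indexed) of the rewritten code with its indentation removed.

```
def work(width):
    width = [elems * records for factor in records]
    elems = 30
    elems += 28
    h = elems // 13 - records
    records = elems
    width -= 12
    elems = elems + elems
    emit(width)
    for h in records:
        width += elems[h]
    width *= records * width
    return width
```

width = width + elems[h]

Transformed code:
def work(width):
    width = []
    for factor in records:
        width.append(elems * records)
    elems = 30
    elems = elems + 28
    h = elems // 13 - records
    records = elems
    width = width - 12
    elems = elems + elems
    emit(width)
    for h in records:
        width = width + elems[h]
    width = width * (records * width)
    return width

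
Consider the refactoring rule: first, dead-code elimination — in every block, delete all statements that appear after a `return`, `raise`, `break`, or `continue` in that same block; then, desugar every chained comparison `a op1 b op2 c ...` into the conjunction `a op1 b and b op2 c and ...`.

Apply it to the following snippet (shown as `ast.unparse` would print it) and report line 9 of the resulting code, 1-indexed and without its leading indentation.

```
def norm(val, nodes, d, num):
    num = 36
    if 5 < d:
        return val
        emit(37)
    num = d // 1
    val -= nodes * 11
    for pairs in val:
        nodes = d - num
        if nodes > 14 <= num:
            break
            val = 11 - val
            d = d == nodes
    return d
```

if nodes > 14 and 14 <= num:

Transformed code:
def norm(val, nodes, d, num):
    num = 36
    if 5 < d:
        return val
    num = d // 1
    val -= nodes * 11
    for pairs in val:
        nodes = d - num
        if nodes > 14 and 14 <= num:
            break
    return d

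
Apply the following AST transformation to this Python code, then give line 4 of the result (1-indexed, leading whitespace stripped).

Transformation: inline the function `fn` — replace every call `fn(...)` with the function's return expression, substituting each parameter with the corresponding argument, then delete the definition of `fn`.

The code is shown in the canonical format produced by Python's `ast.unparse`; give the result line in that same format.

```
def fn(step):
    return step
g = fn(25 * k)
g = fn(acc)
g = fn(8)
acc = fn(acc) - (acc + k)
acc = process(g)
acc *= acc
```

Transformed code:
g = 25 * k
g = acc
g = 8
acc = acc - (acc + k)
acc = process(g)
acc *= acc

acc = acc - (acc + k)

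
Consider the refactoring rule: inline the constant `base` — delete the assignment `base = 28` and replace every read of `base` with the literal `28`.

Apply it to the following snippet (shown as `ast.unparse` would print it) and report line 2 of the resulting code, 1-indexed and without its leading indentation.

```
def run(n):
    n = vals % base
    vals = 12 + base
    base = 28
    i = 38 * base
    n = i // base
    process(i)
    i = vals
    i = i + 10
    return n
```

n = vals % 28

Transformed code:
def run(n):
    n = vals % 28
    vals = 12 + 28
    i = 38 * 28
    n = i // 28
    process(i)
    i = vals
    i = i + 10
    return n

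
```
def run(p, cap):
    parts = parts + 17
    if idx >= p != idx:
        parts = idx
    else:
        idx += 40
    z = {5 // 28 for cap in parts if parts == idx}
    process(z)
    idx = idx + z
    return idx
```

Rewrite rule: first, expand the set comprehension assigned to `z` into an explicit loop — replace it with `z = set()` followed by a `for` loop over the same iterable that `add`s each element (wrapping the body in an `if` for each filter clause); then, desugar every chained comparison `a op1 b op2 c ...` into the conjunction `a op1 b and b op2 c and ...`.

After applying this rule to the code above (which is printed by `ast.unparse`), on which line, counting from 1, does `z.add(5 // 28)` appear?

10

Transformed code:
def run(p, cap):
    parts = parts + 17
    if idx >= p and p != idx:
        parts = idx
    else:
        idx += 40
    z = set()
    for cap in parts:
        if parts == idx:
            z.add(5 // 28)
    process(z)
    idx = idx + z
    return idx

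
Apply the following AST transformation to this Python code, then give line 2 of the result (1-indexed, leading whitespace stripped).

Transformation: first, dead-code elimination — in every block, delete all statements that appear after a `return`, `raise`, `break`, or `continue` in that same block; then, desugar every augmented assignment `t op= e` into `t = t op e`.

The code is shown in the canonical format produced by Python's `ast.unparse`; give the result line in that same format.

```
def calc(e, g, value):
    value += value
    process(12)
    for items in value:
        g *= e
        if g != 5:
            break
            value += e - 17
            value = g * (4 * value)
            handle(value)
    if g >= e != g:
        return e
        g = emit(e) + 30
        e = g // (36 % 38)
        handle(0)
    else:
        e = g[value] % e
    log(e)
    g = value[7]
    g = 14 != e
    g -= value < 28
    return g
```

value = value + value

Transformed code:
def calc(e, g, value):
    value = value + value
    process(12)
    for items in value:
        g = g * e
        if g != 5:
            break
    if g >= e != g:
        return e
    else:
        e = g[value] % e
    log(e)
    g = value[7]
    g = 14 != e
    g = g - (value < 28)
    return g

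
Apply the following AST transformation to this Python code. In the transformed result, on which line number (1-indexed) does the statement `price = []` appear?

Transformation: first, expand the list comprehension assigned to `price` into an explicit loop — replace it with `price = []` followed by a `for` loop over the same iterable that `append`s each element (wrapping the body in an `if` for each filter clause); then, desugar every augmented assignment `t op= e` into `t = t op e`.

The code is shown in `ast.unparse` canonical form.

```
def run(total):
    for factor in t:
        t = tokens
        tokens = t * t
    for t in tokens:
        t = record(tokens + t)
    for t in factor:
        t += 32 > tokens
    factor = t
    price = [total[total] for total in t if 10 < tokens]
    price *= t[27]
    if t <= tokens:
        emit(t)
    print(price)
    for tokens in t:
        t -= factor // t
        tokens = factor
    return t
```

Transformed code:
def run(total):
    for factor in t:
        t = tokens
        tokens = t * t
    for t in tokens:
        t = record(tokens + t)
    for t in factor:
        t = t + (32 > tokens)
    factor = t
    price = []
    for total in t:
        if 10 < tokens:
            price.append(total[total])
    price = price * t[27]
    if t <= tokens:
        emit(t)
    print(price)
    for tokens in t:
        t = t - factor // t
        tokens = factor
    return t

10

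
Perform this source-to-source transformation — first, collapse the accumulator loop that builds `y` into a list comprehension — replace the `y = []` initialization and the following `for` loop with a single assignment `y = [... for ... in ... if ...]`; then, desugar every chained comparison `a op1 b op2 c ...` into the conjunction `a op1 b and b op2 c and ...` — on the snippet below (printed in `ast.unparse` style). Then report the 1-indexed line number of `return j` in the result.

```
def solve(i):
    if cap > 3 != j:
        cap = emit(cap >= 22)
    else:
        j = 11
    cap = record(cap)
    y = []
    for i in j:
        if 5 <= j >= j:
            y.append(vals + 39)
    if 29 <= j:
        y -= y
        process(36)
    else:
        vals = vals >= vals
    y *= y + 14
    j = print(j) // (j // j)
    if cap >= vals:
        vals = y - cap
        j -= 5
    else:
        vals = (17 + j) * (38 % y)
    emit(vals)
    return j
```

Transformed code:
def solve(i):
    if cap > 3 and 3 != j:
        cap = emit(cap >= 22)
    else:
        j = 11
    cap = record(cap)
    y = [vals + 39 for i in j if 5 <= j and j >= j]
    if 29 <= j:
        y -= y
        process(36)
    else:
        vals = vals >= vals
    y *= y + 14
    j = print(j) // (j // j)
    if cap >= vals:
        vals = y - cap
        j -= 5
    else:
        vals = (17 + j) * (38 % y)
    emit(vals)
    return j

21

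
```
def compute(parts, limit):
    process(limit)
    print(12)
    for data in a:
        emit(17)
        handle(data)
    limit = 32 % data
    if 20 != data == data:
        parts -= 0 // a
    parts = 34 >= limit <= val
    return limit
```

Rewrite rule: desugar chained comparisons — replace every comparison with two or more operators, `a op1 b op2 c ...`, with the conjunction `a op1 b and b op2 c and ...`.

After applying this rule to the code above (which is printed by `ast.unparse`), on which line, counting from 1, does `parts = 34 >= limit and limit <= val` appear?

Transformed code:
def compute(parts, limit):
    process(limit)
    print(12)
    for data in a:
        emit(17)
        handle(data)
    limit = 32 % data
    if 20 != data and data == data:
        parts -= 0 // a
    parts = 34 >= limit and limit <= val
    return limit

10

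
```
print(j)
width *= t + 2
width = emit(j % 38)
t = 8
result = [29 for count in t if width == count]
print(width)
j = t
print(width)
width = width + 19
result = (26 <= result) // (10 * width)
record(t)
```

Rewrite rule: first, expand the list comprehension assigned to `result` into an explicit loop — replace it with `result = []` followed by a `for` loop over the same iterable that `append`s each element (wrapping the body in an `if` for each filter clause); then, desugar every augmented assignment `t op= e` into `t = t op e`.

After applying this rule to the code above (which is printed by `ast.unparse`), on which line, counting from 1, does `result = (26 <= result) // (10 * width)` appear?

13

Transformed code:
print(j)
width = width * (t + 2)
width = emit(j % 38)
t = 8
result = []
for count in t:
    if width == count:
        result.append(29)
print(width)
j = t
print(width)
width = width + 19
result = (26 <= result) // (10 * width)
record(t)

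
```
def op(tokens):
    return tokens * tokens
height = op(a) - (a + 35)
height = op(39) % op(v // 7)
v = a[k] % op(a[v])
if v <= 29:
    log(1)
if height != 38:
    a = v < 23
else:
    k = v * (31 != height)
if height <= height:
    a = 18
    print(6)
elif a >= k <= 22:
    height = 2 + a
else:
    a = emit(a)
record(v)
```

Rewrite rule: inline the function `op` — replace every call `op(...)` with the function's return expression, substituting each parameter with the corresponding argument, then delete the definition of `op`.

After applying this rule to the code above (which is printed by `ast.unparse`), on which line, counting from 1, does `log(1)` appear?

Transformed code:
height = a * a - (a + 35)
height = 39 * 39 % (v // 7 * (v // 7))
v = a[k] % (a[v] * a[v])
if v <= 29:
    log(1)
if height != 38:
    a = v < 23
else:
    k = v * (31 != height)
if height <= height:
    a = 18
    print(6)
elif a >= k <= 22:
    height = 2 + a
else:
    a = emit(a)
record(v)

5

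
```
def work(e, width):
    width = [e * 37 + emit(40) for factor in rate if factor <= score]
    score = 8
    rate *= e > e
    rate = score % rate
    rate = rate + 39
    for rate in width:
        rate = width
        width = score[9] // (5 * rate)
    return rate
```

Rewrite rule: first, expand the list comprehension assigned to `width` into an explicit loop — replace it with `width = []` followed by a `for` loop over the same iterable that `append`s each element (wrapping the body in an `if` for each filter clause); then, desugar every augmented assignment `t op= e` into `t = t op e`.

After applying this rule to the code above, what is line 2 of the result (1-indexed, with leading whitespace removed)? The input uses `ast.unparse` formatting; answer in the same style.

width = []

Transformed code:
def work(e, width):
    width = []
    for factor in rate:
        if factor <= score:
            width.append(e * 37 + emit(40))
    score = 8
    rate = rate * (e > e)
    rate = score % rate
    rate = rate + 39
    for rate in width:
        rate = width
        width = score[9] // (5 * rate)
    return rate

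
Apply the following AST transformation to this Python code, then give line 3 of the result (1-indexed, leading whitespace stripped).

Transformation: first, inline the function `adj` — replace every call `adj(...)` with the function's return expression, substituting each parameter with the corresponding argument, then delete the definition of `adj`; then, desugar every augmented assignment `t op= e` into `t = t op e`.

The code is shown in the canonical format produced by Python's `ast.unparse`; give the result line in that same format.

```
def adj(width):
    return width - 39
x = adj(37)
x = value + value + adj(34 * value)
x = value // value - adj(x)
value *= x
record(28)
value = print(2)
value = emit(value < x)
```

x = value // value - (x - 39)

Transformed code:
x = 37 - 39
x = value + value + (34 * value - 39)
x = value // value - (x - 39)
value = value * x
record(28)
value = print(2)
value = emit(value < x)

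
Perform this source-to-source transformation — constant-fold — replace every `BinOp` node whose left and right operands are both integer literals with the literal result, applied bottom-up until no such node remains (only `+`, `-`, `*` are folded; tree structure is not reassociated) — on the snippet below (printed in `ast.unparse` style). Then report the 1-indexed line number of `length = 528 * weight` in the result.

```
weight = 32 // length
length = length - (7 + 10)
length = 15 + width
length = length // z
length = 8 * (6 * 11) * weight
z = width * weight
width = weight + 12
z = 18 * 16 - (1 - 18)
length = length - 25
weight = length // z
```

Transformed code:
weight = 32 // length
length = length - 17
length = 15 + width
length = length // z
length = 528 * weight
z = width * weight
width = weight + 12
z = 305
length = length - 25
weight = length // z

5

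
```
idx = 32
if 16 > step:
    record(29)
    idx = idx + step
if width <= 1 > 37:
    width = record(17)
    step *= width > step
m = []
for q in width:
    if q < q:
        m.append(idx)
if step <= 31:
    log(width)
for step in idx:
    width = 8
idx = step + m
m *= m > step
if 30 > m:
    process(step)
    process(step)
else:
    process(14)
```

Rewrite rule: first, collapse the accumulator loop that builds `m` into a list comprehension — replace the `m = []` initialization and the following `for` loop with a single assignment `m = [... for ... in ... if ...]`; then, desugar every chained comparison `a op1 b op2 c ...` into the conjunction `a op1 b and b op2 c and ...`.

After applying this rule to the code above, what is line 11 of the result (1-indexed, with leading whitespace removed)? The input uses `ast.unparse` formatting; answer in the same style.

Transformed code:
idx = 32
if 16 > step:
    record(29)
    idx = idx + step
if width <= 1 and 1 > 37:
    width = record(17)
    step *= width > step
m = [idx for q in width if q < q]
if step <= 31:
    log(width)
for step in idx:
    width = 8
idx = step + m
m *= m > step
if 30 > m:
    process(step)
    process(step)
else:
    process(14)

for step in idx:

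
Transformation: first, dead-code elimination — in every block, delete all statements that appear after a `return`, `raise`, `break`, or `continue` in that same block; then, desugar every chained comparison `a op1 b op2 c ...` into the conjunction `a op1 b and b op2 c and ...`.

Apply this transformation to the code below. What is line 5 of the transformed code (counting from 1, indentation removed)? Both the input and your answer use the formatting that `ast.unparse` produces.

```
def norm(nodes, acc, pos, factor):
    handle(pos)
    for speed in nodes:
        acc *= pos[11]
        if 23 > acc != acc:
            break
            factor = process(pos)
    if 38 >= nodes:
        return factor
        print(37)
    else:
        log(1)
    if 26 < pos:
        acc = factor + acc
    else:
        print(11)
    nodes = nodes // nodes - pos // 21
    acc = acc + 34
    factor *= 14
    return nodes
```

Transformed code:
def norm(nodes, acc, pos, factor):
    handle(pos)
    for speed in nodes:
        acc *= pos[11]
        if 23 > acc and acc != acc:
            break
    if 38 >= nodes:
        return factor
    else:
        log(1)
    if 26 < pos:
        acc = factor + acc
    else:
        print(11)
    nodes = nodes // nodes - pos // 21
    acc = acc + 34
    factor *= 14
    return nodes

if 23 > acc and acc != acc:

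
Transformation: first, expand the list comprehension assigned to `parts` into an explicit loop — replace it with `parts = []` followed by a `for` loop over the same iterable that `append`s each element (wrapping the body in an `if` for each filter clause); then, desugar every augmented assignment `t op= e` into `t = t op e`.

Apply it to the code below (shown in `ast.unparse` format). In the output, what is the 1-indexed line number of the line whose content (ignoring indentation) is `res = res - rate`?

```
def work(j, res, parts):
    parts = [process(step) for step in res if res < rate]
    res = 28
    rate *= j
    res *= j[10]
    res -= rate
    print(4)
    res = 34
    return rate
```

9

Transformed code:
def work(j, res, parts):
    parts = []
    for step in res:
        if res < rate:
            parts.append(process(step))
    res = 28
    rate = rate * j
    res = res * j[10]
    res = res - rate
    print(4)
    res = 34
    return rate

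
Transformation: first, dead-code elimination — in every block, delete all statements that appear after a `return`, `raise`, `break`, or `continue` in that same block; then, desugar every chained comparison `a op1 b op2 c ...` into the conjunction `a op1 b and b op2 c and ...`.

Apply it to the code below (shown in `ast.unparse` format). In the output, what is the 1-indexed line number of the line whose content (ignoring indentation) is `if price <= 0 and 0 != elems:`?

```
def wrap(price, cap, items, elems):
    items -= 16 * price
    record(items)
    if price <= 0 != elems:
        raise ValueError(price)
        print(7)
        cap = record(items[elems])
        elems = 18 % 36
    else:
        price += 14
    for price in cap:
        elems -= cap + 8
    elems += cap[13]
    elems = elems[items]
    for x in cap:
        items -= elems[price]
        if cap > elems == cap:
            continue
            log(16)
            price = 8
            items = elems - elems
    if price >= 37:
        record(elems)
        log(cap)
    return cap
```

Transformed code:
def wrap(price, cap, items, elems):
    items -= 16 * price
    record(items)
    if price <= 0 and 0 != elems:
        raise ValueError(price)
    else:
        price += 14
    for price in cap:
        elems -= cap + 8
    elems += cap[13]
    elems = elems[items]
    for x in cap:
        items -= elems[price]
        if cap > elems and elems == cap:
            continue
    if price >= 37:
        record(elems)
        log(cap)
    return cap

4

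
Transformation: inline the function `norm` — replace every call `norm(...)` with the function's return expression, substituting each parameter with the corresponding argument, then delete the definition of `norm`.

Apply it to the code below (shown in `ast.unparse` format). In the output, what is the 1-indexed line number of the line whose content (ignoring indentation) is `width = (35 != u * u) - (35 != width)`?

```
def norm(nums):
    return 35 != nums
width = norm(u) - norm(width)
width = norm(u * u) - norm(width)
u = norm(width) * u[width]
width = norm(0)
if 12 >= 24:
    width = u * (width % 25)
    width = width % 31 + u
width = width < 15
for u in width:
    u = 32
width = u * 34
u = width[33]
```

Transformed code:
width = (35 != u) - (35 != width)
width = (35 != u * u) - (35 != width)
u = (35 != width) * u[width]
width = 35 != 0
if 12 >= 24:
    width = u * (width % 25)
    width = width % 31 + u
width = width < 15
for u in width:
    u = 32
width = u * 34
u = width[33]

2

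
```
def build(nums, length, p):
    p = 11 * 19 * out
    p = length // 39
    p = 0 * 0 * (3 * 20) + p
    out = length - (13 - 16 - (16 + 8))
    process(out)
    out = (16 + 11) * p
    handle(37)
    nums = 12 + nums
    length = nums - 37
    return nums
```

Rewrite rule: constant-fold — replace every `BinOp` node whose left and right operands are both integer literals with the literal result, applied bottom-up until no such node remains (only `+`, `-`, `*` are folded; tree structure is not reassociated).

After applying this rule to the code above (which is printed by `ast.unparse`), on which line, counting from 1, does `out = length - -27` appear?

Transformed code:
def build(nums, length, p):
    p = 209 * out
    p = length // 39
    p = 0 + p
    out = length - -27
    process(out)
    out = 27 * p
    handle(37)
    nums = 12 + nums
    length = nums - 37
    return nums

5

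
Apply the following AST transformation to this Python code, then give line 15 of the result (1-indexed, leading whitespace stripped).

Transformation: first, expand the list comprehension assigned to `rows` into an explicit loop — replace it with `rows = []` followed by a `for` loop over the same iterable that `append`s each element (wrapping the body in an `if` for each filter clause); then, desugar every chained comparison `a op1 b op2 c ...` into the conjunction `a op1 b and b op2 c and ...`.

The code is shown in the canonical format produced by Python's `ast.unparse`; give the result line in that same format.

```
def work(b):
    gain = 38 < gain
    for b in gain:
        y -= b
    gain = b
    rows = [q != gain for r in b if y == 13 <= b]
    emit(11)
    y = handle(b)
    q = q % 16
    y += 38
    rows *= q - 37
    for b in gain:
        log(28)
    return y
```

Transformed code:
def work(b):
    gain = 38 < gain
    for b in gain:
        y -= b
    gain = b
    rows = []
    for r in b:
        if y == 13 and 13 <= b:
            rows.append(q != gain)
    emit(11)
    y = handle(b)
    q = q % 16
    y += 38
    rows *= q - 37
    for b in gain:
        log(28)
    return y

for b in gain:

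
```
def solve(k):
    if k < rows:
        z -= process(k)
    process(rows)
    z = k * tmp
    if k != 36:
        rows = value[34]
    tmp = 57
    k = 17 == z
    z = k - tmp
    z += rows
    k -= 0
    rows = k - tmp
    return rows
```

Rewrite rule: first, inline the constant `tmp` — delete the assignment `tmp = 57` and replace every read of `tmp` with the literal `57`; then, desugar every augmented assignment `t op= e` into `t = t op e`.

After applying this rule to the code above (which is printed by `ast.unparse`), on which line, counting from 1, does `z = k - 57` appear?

9

Transformed code:
def solve(k):
    if k < rows:
        z = z - process(k)
    process(rows)
    z = k * 57
    if k != 36:
        rows = value[34]
    k = 17 == z
    z = k - 57
    z = z + rows
    k = k - 0
    rows = k - 57
    return rows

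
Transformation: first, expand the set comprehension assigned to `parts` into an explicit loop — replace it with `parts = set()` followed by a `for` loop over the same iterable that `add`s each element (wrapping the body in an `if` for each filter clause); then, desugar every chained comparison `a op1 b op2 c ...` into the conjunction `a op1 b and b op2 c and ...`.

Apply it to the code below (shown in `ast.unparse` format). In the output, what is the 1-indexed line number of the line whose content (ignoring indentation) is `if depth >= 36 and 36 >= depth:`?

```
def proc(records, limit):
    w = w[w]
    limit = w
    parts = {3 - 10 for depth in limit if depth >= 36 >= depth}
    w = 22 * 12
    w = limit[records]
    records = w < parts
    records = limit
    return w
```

Transformed code:
def proc(records, limit):
    w = w[w]
    limit = w
    parts = set()
    for depth in limit:
        if depth >= 36 and 36 >= depth:
            parts.add(3 - 10)
    w = 22 * 12
    w = limit[records]
    records = w < parts
    records = limit
    return w

6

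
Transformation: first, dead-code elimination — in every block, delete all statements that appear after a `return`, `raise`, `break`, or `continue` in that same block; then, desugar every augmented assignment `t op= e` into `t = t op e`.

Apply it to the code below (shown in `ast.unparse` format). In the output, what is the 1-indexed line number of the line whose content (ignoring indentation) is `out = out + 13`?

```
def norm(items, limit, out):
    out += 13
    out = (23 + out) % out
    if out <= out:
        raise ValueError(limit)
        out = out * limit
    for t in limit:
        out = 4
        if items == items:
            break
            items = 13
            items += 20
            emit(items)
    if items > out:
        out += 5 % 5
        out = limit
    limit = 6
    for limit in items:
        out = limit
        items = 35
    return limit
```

2

Transformed code:
def norm(items, limit, out):
    out = out + 13
    out = (23 + out) % out
    if out <= out:
        raise ValueError(limit)
    for t in limit:
        out = 4
        if items == items:
            break
    if items > out:
        out = out + 5 % 5
        out = limit
    limit = 6
    for limit in items:
        out = limit
        items = 35
    return limit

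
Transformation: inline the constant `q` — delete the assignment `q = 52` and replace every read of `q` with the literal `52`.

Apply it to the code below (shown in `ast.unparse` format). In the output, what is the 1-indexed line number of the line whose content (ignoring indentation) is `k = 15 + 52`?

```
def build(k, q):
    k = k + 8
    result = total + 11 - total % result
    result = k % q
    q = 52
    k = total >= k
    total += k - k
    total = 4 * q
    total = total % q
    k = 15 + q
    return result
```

Transformed code:
def build(k, q):
    k = k + 8
    result = total + 11 - total % result
    result = k % 52
    k = total >= k
    total += k - k
    total = 4 * 52
    total = total % 52
    k = 15 + 52
    return result

9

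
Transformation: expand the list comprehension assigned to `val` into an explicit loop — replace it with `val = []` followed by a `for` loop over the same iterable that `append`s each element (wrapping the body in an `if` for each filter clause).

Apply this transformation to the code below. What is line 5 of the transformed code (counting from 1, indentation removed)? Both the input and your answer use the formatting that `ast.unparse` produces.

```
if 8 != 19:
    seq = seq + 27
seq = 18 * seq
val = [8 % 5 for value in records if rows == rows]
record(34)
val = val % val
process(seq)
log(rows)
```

for value in records:

Transformed code:
if 8 != 19:
    seq = seq + 27
seq = 18 * seq
val = []
for value in records:
    if rows == rows:
        val.append(8 % 5)
record(34)
val = val % val
process(seq)
log(rows)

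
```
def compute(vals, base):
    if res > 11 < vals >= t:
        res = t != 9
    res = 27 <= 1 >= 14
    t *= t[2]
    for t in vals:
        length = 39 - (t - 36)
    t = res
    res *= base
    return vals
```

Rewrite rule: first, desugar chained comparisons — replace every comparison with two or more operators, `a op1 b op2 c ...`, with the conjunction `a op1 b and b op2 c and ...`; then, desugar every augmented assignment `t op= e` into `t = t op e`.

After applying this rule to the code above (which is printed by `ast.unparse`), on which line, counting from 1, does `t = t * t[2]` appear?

5

Transformed code:
def compute(vals, base):
    if res > 11 and 11 < vals and (vals >= t):
        res = t != 9
    res = 27 <= 1 and 1 >= 14
    t = t * t[2]
    for t in vals:
        length = 39 - (t - 36)
    t = res
    res = res * base
    return vals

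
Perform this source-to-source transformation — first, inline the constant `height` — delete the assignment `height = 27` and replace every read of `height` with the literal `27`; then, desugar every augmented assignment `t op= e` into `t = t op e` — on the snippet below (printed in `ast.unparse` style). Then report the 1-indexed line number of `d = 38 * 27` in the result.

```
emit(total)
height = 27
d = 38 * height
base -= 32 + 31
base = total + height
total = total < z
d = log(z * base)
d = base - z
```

Transformed code:
emit(total)
d = 38 * 27
base = base - (32 + 31)
base = total + 27
total = total < z
d = log(z * base)
d = base - z

2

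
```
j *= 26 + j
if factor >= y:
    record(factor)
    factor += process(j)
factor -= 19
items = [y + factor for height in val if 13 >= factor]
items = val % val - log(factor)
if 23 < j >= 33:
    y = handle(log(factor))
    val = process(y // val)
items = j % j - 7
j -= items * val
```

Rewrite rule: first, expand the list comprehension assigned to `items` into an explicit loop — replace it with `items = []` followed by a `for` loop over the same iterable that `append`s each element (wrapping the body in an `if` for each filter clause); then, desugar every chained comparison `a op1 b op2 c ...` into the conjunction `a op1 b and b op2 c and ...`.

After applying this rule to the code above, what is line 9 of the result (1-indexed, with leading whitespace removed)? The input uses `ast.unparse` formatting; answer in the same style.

items.append(y + factor)

Transformed code:
j *= 26 + j
if factor >= y:
    record(factor)
    factor += process(j)
factor -= 19
items = []
for height in val:
    if 13 >= factor:
        items.append(y + factor)
items = val % val - log(factor)
if 23 < j and j >= 33:
    y = handle(log(factor))
    val = process(y // val)
items = j % j - 7
j -= items * val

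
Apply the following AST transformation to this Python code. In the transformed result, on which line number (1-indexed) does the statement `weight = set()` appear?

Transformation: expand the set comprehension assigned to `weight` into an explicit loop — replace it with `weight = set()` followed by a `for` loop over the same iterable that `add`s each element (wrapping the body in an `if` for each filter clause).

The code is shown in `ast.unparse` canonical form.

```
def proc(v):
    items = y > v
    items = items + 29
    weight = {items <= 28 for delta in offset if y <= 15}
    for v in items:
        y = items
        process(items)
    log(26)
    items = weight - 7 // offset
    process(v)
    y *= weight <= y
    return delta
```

4

Transformed code:
def proc(v):
    items = y > v
    items = items + 29
    weight = set()
    for delta in offset:
        if y <= 15:
            weight.add(items <= 28)
    for v in items:
        y = items
        process(items)
    log(26)
    items = weight - 7 // offset
    process(v)
    y *= weight <= y
    return delta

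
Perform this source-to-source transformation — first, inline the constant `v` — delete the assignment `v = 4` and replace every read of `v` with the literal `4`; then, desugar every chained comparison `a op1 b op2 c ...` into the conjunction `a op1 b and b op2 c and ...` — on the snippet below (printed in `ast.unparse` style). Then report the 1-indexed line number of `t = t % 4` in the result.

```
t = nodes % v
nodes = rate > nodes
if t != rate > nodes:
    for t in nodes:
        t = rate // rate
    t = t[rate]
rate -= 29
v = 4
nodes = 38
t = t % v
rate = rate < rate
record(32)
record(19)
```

Transformed code:
t = nodes % 4
nodes = rate > nodes
if t != rate and rate > nodes:
    for t in nodes:
        t = rate // rate
    t = t[rate]
rate -= 29
nodes = 38
t = t % 4
rate = rate < rate
record(32)
record(19)

9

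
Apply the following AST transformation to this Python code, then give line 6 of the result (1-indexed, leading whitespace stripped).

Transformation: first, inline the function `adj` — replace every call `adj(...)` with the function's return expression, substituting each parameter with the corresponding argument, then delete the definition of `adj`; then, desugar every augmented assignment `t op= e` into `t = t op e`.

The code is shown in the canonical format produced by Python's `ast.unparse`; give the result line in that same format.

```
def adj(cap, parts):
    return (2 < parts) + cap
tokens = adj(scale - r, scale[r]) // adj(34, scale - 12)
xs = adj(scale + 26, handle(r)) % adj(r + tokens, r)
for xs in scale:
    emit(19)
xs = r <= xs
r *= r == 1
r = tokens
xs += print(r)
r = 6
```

Transformed code:
tokens = ((2 < scale[r]) + (scale - r)) // ((2 < scale - 12) + 34)
xs = ((2 < handle(r)) + (scale + 26)) % ((2 < r) + (r + tokens))
for xs in scale:
    emit(19)
xs = r <= xs
r = r * (r == 1)
r = tokens
xs = xs + print(r)
r = 6

r = r * (r == 1)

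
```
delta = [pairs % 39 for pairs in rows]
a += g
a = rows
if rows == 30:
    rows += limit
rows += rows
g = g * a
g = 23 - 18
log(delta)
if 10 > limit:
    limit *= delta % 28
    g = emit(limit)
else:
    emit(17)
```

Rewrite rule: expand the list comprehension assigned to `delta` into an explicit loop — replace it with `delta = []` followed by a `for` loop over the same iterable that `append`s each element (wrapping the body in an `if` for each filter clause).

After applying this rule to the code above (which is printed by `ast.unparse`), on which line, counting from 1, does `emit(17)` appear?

Transformed code:
delta = []
for pairs in rows:
    delta.append(pairs % 39)
a += g
a = rows
if rows == 30:
    rows += limit
rows += rows
g = g * a
g = 23 - 18
log(delta)
if 10 > limit:
    limit *= delta % 28
    g = emit(limit)
else:
    emit(17)

16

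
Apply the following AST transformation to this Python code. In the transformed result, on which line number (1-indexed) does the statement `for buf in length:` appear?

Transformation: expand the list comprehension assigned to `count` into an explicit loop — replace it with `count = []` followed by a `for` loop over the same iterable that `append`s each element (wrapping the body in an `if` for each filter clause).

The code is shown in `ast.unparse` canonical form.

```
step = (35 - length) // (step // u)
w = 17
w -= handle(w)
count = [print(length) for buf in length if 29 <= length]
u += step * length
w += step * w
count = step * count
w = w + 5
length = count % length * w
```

5

Transformed code:
step = (35 - length) // (step // u)
w = 17
w -= handle(w)
count = []
for buf in length:
    if 29 <= length:
        count.append(print(length))
u += step * length
w += step * w
count = step * count
w = w + 5
length = count % length * w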